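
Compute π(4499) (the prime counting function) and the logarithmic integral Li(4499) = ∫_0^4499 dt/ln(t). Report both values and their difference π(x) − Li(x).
π(4499) = 610;  Li(4499) ≈ 625.10;  π(x) − Li(x) ≈ -15.10.

Direct count of primes ≤ 4499 gives π(4499) = 610. Numerical evaluation of the logarithmic integral gives Li(4499) ≈ 625.10. The difference π(x) − Li(x) ≈ -15.10 is typically negative for small/moderate x (Li(x) overestimates), though Littlewood's theorem shows this sign changes infinitely often.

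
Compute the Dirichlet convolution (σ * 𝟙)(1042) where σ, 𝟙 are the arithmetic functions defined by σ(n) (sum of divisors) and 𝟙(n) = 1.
(σ * 𝟙)(1042) = 2092

Divisors of 1042: [1, 2, 521, 1042]. For each d | 1042:
  d = 1: σ(1) · 𝟙(1042/1) = 1 · 1 = 1
  d = 2: σ(2) · 𝟙(1042/2) = 3 · 1 = 3
  d = 521: σ(521) · 𝟙(1042/521) = 522 · 1 = 522
  d = 1042: σ(1042) · 𝟙(1042/1042) = 1566 · 1 = 1566
Summing: (σ * 𝟙)(1042) = 1 + 3 + 522 + 1566 = 2092.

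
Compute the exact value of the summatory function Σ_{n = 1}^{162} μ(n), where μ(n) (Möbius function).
Σ_{n ≤ 162} μ(n) = 1

Compute μ(n) for each 1 ≤ n ≤ 162: μ(1) = 1, μ(2) = -1, μ(3) = -1, μ(4) = 0, μ(5) = -1, μ(6) = 1, μ(7) = -1, μ(8) = 0, μ(9) = 0, μ(10) = 1, μ(11) = -1, μ(12) = 0, μ(13) = -1, μ(14) = 1, μ(15) = 1, μ(16) = 0, μ(17) = -1, μ(18) = 0, μ(19) = -1, μ(20) = 0, μ(21) = 1, μ(22) = 1, μ(23) = -1, μ(24) = 0, μ(25) = 0, μ(26) = 1, μ(27) = 0, μ(28) = 0, μ(29) = -1, μ(30) = -1, μ(31) = -1, μ(32) = 0, μ(33) = 1, μ(34) = 1, μ(35) = 1, μ(36) = 0, μ(37) = -1, μ(38) = 1, μ(39) = 1, μ(40) = 0, μ(41) = -1, μ(42) = -1, μ(43) = -1, μ(44) = 0, μ(45) = 0, μ(46) = 1, μ(47) = -1, μ(48) = 0, μ(49) = 0, μ(50) = 0, μ(51) = 1, μ(52) = 0, μ(53) = -1, μ(54) = 0, μ(55) = 1, μ(56) = 0, μ(57) = 1, μ(58) = 1, μ(59) = -1, μ(60) = 0, μ(61) = -1, μ(62) = 1, μ(63) = 0, μ(64) = 0, μ(65) = 1, μ(66) = -1, μ(67) = -1, μ(68) = 0, μ(69) = 1, μ(70) = -1, μ(71) = -1, μ(72) = 0, μ(73) = -1, μ(74) = 1, μ(75) = 0, μ(76) = 0, μ(77) = 1, μ(78) = -1, μ(79) = -1, μ(80) = 0, μ(81) = 0, μ(82) = 1, μ(83) = -1, μ(84) = 0, μ(85) = 1, μ(86) = 1, μ(87) = 1, μ(88) = 0, μ(89) = -1, μ(90) = 0, μ(91) = 1, μ(92) = 0, μ(93) = 1, μ(94) = 1, μ(95) = 1, μ(96) = 0, μ(97) = -1, μ(98) = 0, μ(99) = 0, μ(100) = 0, μ(101) = -1, μ(102) = -1, μ(103) = -1, μ(104) = 0, μ(105) = -1, μ(106) = 1, μ(107) = -1, μ(108) = 0, μ(109) = -1, μ(110) = -1, μ(111) = 1, μ(112) = 0, μ(113) = -1, μ(114) = -1, μ(115) = 1, μ(116) = 0, μ(117) = 0, μ(118) = 1, μ(119) = 1, μ(120) = 0, μ(121) = 0, μ(122) = 1, μ(123) = 1, μ(124) = 0, μ(125) = 0, μ(126) = 0, μ(127) = -1, μ(128) = 0, μ(129) = 1, μ(130) = -1, μ(131) = -1, μ(132) = 0, μ(133) = 1, μ(134) = 1, μ(135) = 0, μ(136) = 0, μ(137) = -1, μ(138) = -1, μ(139) = -1, μ(140) = 0, μ(141) = 1, μ(142) = 1, μ(143) = 1, μ(144) = 0, μ(145) = 1, μ(146) = 1, μ(147) = 0, μ(148) = 0, μ(149) = -1, μ(150) = 0, μ(151) = -1, μ(152) = 0, μ(153) = 0, μ(154) = -1, μ(155) = 1, μ(156) = 0, μ(157) = -1, μ(158) = 1, μ(159) = 1, μ(160) = 0, μ(161) = 1, μ(162) = 0. Summing all 162 values: 1. (Mertens function M(x) = Σ_{n ≤ x} μ(n); on average M(x) should be small (PNT ⟺ M(x) = o(x)).)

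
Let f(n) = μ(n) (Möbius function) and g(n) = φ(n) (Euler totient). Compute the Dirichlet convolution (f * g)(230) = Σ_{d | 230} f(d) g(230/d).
(μ * φ)(230) = 0

Divisors of 230: [1, 2, 5, 10, 23, 46, 115, 230]. For each d | 230:
  d = 1: μ(1) · φ(230/1) = 1 · 88 = 88
  d = 2: μ(2) · φ(230/2) = -1 · 88 = -88
  d = 5: μ(5) · φ(230/5) = -1 · 22 = -22
  d = 10: μ(10) · φ(230/10) = 1 · 22 = 22
  d = 23: μ(23) · φ(230/23) = -1 · 4 = -4
  d = 46: μ(46) · φ(230/46) = 1 · 4 = 4
  d = 115: μ(115) · φ(230/115) = 1 · 1 = 1
  d = 230: μ(230) · φ(230/230) = -1 · 1 = -1
Summing: (μ * φ)(230) = 88 + -88 + -22 + 22 + -4 + 4 + 1 + -1 = 0.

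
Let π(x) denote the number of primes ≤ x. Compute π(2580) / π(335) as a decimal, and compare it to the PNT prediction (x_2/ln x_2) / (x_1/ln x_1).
π(2580)/π(335) = 376/67 ≈ 5.6119;  PNT prediction ≈ 5.7001.

π(335) = 67 and π(2580) = 376, so π(2580)/π(335) ≈ 5.6119. The PNT-predicted ratio is (2580/ln(2580)) / (335/ln(335)) ≈ 5.7001. The two agree to within a few percent, as expected.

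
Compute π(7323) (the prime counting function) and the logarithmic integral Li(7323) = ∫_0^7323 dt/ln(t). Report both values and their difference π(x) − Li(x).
π(7323) = 933;  Li(7323) ≈ 950.72;  π(x) − Li(x) ≈ -17.72.

Direct count of primes ≤ 7323 gives π(7323) = 933. Numerical evaluation of the logarithmic integral gives Li(7323) ≈ 950.72. The difference π(x) − Li(x) ≈ -17.72 is typically negative for small/moderate x (Li(x) overestimates), though Littlewood's theorem shows this sign changes infinitely often.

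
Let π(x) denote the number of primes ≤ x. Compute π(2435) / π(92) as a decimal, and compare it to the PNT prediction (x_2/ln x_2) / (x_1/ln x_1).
π(2435)/π(92) = 360/24 ≈ 15.0000;  PNT prediction ≈ 15.3481.

π(92) = 24 and π(2435) = 360, so π(2435)/π(92) ≈ 15.0000. The PNT-predicted ratio is (2435/ln(2435)) / (92/ln(92)) ≈ 15.3481. The two agree to within a few percent, as expected.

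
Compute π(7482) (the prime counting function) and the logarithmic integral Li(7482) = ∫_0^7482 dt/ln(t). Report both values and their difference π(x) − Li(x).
π(7482) = 947;  Li(7482) ≈ 968.57;  π(x) − Li(x) ≈ -21.57.

Direct count of primes ≤ 7482 gives π(7482) = 947. Numerical evaluation of the logarithmic integral gives Li(7482) ≈ 968.57. The difference π(x) − Li(x) ≈ -21.57 is typically negative for small/moderate x (Li(x) overestimates), though Littlewood's theorem shows this sign changes infinitely often.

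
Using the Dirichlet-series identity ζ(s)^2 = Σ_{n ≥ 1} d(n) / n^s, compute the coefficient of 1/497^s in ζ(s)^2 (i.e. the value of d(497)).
d(497) = 4

ζ(s)^2 = (Σ 1/m^s)(Σ 1/k^s). The coefficient of 1/n^s in the product is the number of ordered pairs (m, k) with mk = n, which equals d(n). For n = 497, divisors are [1, 7, 71, 497], so d(497) = 4.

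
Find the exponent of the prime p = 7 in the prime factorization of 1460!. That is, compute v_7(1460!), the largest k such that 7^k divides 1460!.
v_7(1460!) = 241

Legendre's formula: v_p(n!) = Σ_{k ≥ 1} ⌊n / p^k⌋. For p = 7, n = 1460, the terms are:
  ⌊1460/7^1⌋ = ⌊1460/7⌋ = 208
  ⌊1460/7^2⌋ = ⌊1460/49⌋ = 29
  ⌊1460/7^3⌋ = ⌊1460/343⌋ = 4
(the next term ⌊1460/7^4⌋ = 0, terminating the sum). Summing: v_7(1460!) = 208 + 29 + 4 = 241.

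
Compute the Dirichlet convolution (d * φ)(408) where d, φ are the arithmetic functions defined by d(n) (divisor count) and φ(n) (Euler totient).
(d * φ)(408) = 1080

Divisors of 408: [1, 2, 3, 4, 6, 8, 12, 17, 24, 34, 51, 68, 102, 136, 204, 408]. For each d | 408:
  d = 1: d(1) · φ(408/1) = 1 · 128 = 128
  d = 2: d(2) · φ(408/2) = 2 · 64 = 128
  d = 3: d(3) · φ(408/3) = 2 · 64 = 128
  d = 4: d(4) · φ(408/4) = 3 · 32 = 96
  d = 6: d(6) · φ(408/6) = 4 · 32 = 128
  d = 8: d(8) · φ(408/8) = 4 · 32 = 128
  d = 12: d(12) · φ(408/12) = 6 · 16 = 96
  d = 17: d(17) · φ(408/17) = 2 · 8 = 16
  d = 24: d(24) · φ(408/24) = 8 · 16 = 128
  d = 34: d(34) · φ(408/34) = 4 · 4 = 16
  d = 51: d(51) · φ(408/51) = 4 · 4 = 16
  d = 68: d(68) · φ(408/68) = 6 · 2 = 12
  d = 102: d(102) · φ(408/102) = 8 · 2 = 16
  d = 136: d(136) · φ(408/136) = 8 · 2 = 16
  d = 204: d(204) · φ(408/204) = 12 · 1 = 12
  d = 408: d(408) · φ(408/408) = 16 · 1 = 16
Summing: (d * φ)(408) = 128 + 128 + 128 + 96 + 128 + 128 + 96 + 16 + 128 + 16 + 16 + 12 + 16 + 16 + 12 + 16 = 1080.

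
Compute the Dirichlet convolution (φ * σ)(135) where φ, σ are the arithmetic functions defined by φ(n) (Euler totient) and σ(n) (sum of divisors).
(φ * σ)(135) = 1080

Divisors of 135: [1, 3, 5, 9, 15, 27, 45, 135]. For each d | 135:
  d = 1: φ(1) · σ(135/1) = 1 · 240 = 240
  d = 3: φ(3) · σ(135/3) = 2 · 78 = 156
  d = 5: φ(5) · σ(135/5) = 4 · 40 = 160
  d = 9: φ(9) · σ(135/9) = 6 · 24 = 144
  d = 15: φ(15) · σ(135/15) = 8 · 13 = 104
  d = 27: φ(27) · σ(135/27) = 18 · 6 = 108
  d = 45: φ(45) · σ(135/45) = 24 · 4 = 96
  d = 135: φ(135) · σ(135/135) = 72 · 1 = 72
Summing: (φ * σ)(135) = 240 + 156 + 160 + 144 + 104 + 108 + 96 + 72 = 1080.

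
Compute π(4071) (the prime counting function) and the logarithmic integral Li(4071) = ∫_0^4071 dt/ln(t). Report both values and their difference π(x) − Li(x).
π(4071) = 560;  Li(4071) ≈ 573.92;  π(x) − Li(x) ≈ -13.92.

Direct count of primes ≤ 4071 gives π(4071) = 560. Numerical evaluation of the logarithmic integral gives Li(4071) ≈ 573.92. The difference π(x) − Li(x) ≈ -13.92 is typically negative for small/moderate x (Li(x) overestimates), though Littlewood's theorem shows this sign changes infinitely often.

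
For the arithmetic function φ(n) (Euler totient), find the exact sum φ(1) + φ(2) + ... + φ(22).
Σ_{n ≤ 22} φ(n) = 150

Compute φ(n) for each 1 ≤ n ≤ 22: φ(1) = 1, φ(2) = 1, φ(3) = 2, φ(4) = 2, φ(5) = 4, φ(6) = 2, φ(7) = 6, φ(8) = 4, φ(9) = 6, φ(10) = 4, φ(11) = 10, φ(12) = 4, φ(13) = 12, φ(14) = 6, φ(15) = 8, φ(16) = 8, φ(17) = 16, φ(18) = 6, φ(19) = 18, φ(20) = 8, φ(21) = 12, φ(22) = 10. Summing all 22 values: 150. (Average order: Σ_{n ≤ x} φ(n) ~ (3/π²) x². For x = 22, (3/π²)·22² ≈ 147.12.)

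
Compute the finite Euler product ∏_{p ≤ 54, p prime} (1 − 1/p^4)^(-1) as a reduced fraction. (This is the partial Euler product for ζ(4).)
∏ = 750937919501355467062347671738968589096863062629/693820677147413996973765862820413440000000000000

The primes p ≤ 54 are [2, 3, 5, 7, 11, 13, 17, 19, 23, 29, 31, 37, 41, 43, 47, 53]. For each prime, (1 − 1/p^4)^(-1) = p^4 / (p^4 − 1). The product is (1 − 1/2^4)^(-1), (1 − 1/3^4)^(-1), (1 − 1/5^4)^(-1), (1 − 1/7^4)^(-1), (1 − 1/11^4)^(-1), (1 − 1/13^4)^(-1), (1 − 1/17^4)^(-1), (1 − 1/19^4)^(-1), (1 − 1/23^4)^(-1), (1 − 1/29^4)^(-1), (1 − 1/31^4)^(-1), (1 − 1/37^4)^(-1), (1 − 1/41^4)^(-1), (1 − 1/43^4)^(-1), (1 − 1/47^4)^(-1), (1 − 1/53^4)^(-1) = ∏ p^4 / (p^4 − 1) = 750937919501355467062347671738968589096863062629/693820677147413996973765862820413440000000000000.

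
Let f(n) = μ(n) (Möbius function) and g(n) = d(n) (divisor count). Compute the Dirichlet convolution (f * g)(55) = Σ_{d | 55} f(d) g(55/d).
(μ * d)(55) = 1

Divisors of 55: [1, 5, 11, 55]. For each d | 55:
  d = 1: μ(1) · d(55/1) = 1 · 4 = 4
  d = 5: μ(5) · d(55/5) = -1 · 2 = -2
  d = 11: μ(11) · d(55/11) = -1 · 2 = -2
  d = 55: μ(55) · d(55/55) = 1 · 1 = 1
Summing: (μ * d)(55) = 4 + -2 + -2 + 1 = 1.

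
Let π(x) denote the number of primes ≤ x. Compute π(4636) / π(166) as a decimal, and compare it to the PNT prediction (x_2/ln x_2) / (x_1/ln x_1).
π(4636)/π(166) = 624/38 ≈ 16.4211;  PNT prediction ≈ 16.9122.

π(166) = 38 and π(4636) = 624, so π(4636)/π(166) ≈ 16.4211. The PNT-predicted ratio is (4636/ln(4636)) / (166/ln(166)) ≈ 16.9122. The two agree to within a few percent, as expected.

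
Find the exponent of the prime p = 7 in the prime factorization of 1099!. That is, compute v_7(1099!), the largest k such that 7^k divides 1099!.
v_7(1099!) = 182

Legendre's formula: v_p(n!) = Σ_{k ≥ 1} ⌊n / p^k⌋. For p = 7, n = 1099, the terms are:
  ⌊1099/7^1⌋ = ⌊1099/7⌋ = 157
  ⌊1099/7^2⌋ = ⌊1099/49⌋ = 22
  ⌊1099/7^3⌋ = ⌊1099/343⌋ = 3
(the next term ⌊1099/7^4⌋ = 0, terminating the sum). Summing: v_7(1099!) = 157 + 22 + 3 = 182.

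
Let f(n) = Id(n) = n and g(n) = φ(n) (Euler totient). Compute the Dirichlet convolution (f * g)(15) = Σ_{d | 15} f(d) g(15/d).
(Id * φ)(15) = 45

Divisors of 15: [1, 3, 5, 15]. For each d | 15:
  d = 1: Id(1) · φ(15/1) = 1 · 8 = 8
  d = 3: Id(3) · φ(15/3) = 3 · 4 = 12
  d = 5: Id(5) · φ(15/5) = 5 · 2 = 10
  d = 15: Id(15) · φ(15/15) = 15 · 1 = 15
Summing: (Id * φ)(15) = 8 + 12 + 10 + 15 = 45.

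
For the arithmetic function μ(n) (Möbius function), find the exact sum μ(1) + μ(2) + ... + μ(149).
Σ_{n ≤ 149} μ(n) = 0

Compute μ(n) for each 1 ≤ n ≤ 149: μ(1) = 1, μ(2) = -1, μ(3) = -1, μ(4) = 0, μ(5) = -1, μ(6) = 1, μ(7) = -1, μ(8) = 0, μ(9) = 0, μ(10) = 1, μ(11) = -1, μ(12) = 0, μ(13) = -1, μ(14) = 1, μ(15) = 1, μ(16) = 0, μ(17) = -1, μ(18) = 0, μ(19) = -1, μ(20) = 0, μ(21) = 1, μ(22) = 1, μ(23) = -1, μ(24) = 0, μ(25) = 0, μ(26) = 1, μ(27) = 0, μ(28) = 0, μ(29) = -1, μ(30) = -1, μ(31) = -1, μ(32) = 0, μ(33) = 1, μ(34) = 1, μ(35) = 1, μ(36) = 0, μ(37) = -1, μ(38) = 1, μ(39) = 1, μ(40) = 0, μ(41) = -1, μ(42) = -1, μ(43) = -1, μ(44) = 0, μ(45) = 0, μ(46) = 1, μ(47) = -1, μ(48) = 0, μ(49) = 0, μ(50) = 0, μ(51) = 1, μ(52) = 0, μ(53) = -1, μ(54) = 0, μ(55) = 1, μ(56) = 0, μ(57) = 1, μ(58) = 1, μ(59) = -1, μ(60) = 0, μ(61) = -1, μ(62) = 1, μ(63) = 0, μ(64) = 0, μ(65) = 1, μ(66) = -1, μ(67) = -1, μ(68) = 0, μ(69) = 1, μ(70) = -1, μ(71) = -1, μ(72) = 0, μ(73) = -1, μ(74) = 1, μ(75) = 0, μ(76) = 0, μ(77) = 1, μ(78) = -1, μ(79) = -1, μ(80) = 0, μ(81) = 0, μ(82) = 1, μ(83) = -1, μ(84) = 0, μ(85) = 1, μ(86) = 1, μ(87) = 1, μ(88) = 0, μ(89) = -1, μ(90) = 0, μ(91) = 1, μ(92) = 0, μ(93) = 1, μ(94) = 1, μ(95) = 1, μ(96) = 0, μ(97) = -1, μ(98) = 0, μ(99) = 0, μ(100) = 0, μ(101) = -1, μ(102) = -1, μ(103) = -1, μ(104) = 0, μ(105) = -1, μ(106) = 1, μ(107) = -1, μ(108) = 0, μ(109) = -1, μ(110) = -1, μ(111) = 1, μ(112) = 0, μ(113) = -1, μ(114) = -1, μ(115) = 1, μ(116) = 0, μ(117) = 0, μ(118) = 1, μ(119) = 1, μ(120) = 0, μ(121) = 0, μ(122) = 1, μ(123) = 1, μ(124) = 0, μ(125) = 0, μ(126) = 0, μ(127) = -1, μ(128) = 0, μ(129) = 1, μ(130) = -1, μ(131) = -1, μ(132) = 0, μ(133) = 1, μ(134) = 1, μ(135) = 0, μ(136) = 0, μ(137) = -1, μ(138) = -1, μ(139) = -1, μ(140) = 0, μ(141) = 1, μ(142) = 1, μ(143) = 1, μ(144) = 0, μ(145) = 1, μ(146) = 1, μ(147) = 0, μ(148) = 0, μ(149) = -1. Summing all 149 values: 0. (Mertens function M(x) = Σ_{n ≤ x} μ(n); on average M(x) should be small (PNT ⟺ M(x) = o(x)).)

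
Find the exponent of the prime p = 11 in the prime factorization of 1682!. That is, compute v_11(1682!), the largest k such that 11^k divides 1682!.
v_11(1682!) = 166

Legendre's formula: v_p(n!) = Σ_{k ≥ 1} ⌊n / p^k⌋. For p = 11, n = 1682, the terms are:
  ⌊1682/11^1⌋ = ⌊1682/11⌋ = 152
  ⌊1682/11^2⌋ = ⌊1682/121⌋ = 13
  ⌊1682/11^3⌋ = ⌊1682/1331⌋ = 1
(the next term ⌊1682/11^4⌋ = 0, terminating the sum). Summing: v_11(1682!) = 152 + 13 + 1 = 166.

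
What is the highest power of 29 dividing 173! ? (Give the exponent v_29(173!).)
v_29(173!) = 5

Legendre's formula: v_p(n!) = Σ_{k ≥ 1} ⌊n / p^k⌋. For p = 29, n = 173, the terms are:
  ⌊173/29^1⌋ = ⌊173/29⌋ = 5
(the next term ⌊173/29^2⌋ = 0, terminating the sum). Summing: v_29(173!) = 5 = 5.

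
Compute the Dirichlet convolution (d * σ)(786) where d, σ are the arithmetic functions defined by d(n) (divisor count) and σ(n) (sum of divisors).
(d * σ)(786) = 4020

Divisors of 786: [1, 2, 3, 6, 131, 262, 393, 786]. For each d | 786:
  d = 1: d(1) · σ(786/1) = 1 · 1584 = 1584
  d = 2: d(2) · σ(786/2) = 2 · 528 = 1056
  d = 3: d(3) · σ(786/3) = 2 · 396 = 792
  d = 6: d(6) · σ(786/6) = 4 · 132 = 528
  d = 131: d(131) · σ(786/131) = 2 · 12 = 24
  d = 262: d(262) · σ(786/262) = 4 · 4 = 16
  d = 393: d(393) · σ(786/393) = 4 · 3 = 12
  d = 786: d(786) · σ(786/786) = 8 · 1 = 8
Summing: (d * σ)(786) = 1584 + 1056 + 792 + 528 + 24 + 16 + 12 + 8 = 4020.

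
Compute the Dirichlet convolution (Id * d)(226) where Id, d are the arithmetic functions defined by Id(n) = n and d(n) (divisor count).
(Id * d)(226) = 460

Divisors of 226: [1, 2, 113, 226]. For each d | 226:
  d = 1: Id(1) · d(226/1) = 1 · 4 = 4
  d = 2: Id(2) · d(226/2) = 2 · 2 = 4
  d = 113: Id(113) · d(226/113) = 113 · 2 = 226
  d = 226: Id(226) · d(226/226) = 226 · 1 = 226
Summing: (Id * d)(226) = 4 + 4 + 226 + 226 = 460.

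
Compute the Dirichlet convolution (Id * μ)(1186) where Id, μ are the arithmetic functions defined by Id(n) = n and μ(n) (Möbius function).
(Id * μ)(1186) = 592

Divisors of 1186: [1, 2, 593, 1186]. For each d | 1186:
  d = 1: Id(1) · μ(1186/1) = 1 · 1 = 1
  d = 2: Id(2) · μ(1186/2) = 2 · -1 = -2
  d = 593: Id(593) · μ(1186/593) = 593 · -1 = -593
  d = 1186: Id(1186) · μ(1186/1186) = 1186 · 1 = 1186
Summing: (Id * μ)(1186) = 1 + -2 + -593 + 1186 = 592.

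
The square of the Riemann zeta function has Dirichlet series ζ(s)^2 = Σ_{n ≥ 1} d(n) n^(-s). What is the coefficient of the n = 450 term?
d(450) = 18

ζ(s)^2 = (Σ 1/m^s)(Σ 1/k^s). The coefficient of 1/n^s in the product is the number of ordered pairs (m, k) with mk = n, which equals d(n). For n = 450, divisors are [1, 2, 3, 5, 6, 9, 10, 15, 18, 25, 30, 45, 50, 75, 90, 150, 225, 450], so d(450) = 18.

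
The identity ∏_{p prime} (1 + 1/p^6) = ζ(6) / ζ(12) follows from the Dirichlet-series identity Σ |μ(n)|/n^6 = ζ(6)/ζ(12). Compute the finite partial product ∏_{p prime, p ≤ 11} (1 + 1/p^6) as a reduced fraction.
∏ = 15453694564228141/15193991508488100

The primes p ≤ 11 are [2, 3, 5, 7, 11]. For each, (1 + 1/p^6) = (p^6 + 1)/p^6. Multiplying these fractions over p ∈ [2, 3, 5, 7, 11] gives 15453694564228141/15193991508488100. (In the limit P → ∞ this tends to ζ(6)/ζ(12).)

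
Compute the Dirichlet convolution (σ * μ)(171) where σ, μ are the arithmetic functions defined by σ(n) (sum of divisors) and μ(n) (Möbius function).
(σ * μ)(171) = 171

Divisors of 171: [1, 3, 9, 19, 57, 171]. For each d | 171:
  d = 1: σ(1) · μ(171/1) = 1 · 0 = 0
  d = 3: σ(3) · μ(171/3) = 4 · 1 = 4
  d = 9: σ(9) · μ(171/9) = 13 · -1 = -13
  d = 19: σ(19) · μ(171/19) = 20 · 0 = 0
  d = 57: σ(57) · μ(171/57) = 80 · -1 = -80
  d = 171: σ(171) · μ(171/171) = 260 · 1 = 260
Summing: (σ * μ)(171) = 0 + 4 + -13 + 0 + -80 + 260 = 171.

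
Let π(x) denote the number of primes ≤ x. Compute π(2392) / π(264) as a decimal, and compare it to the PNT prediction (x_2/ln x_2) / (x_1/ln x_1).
π(2392)/π(264) = 355/56 ≈ 6.3393;  PNT prediction ≈ 6.4939.

π(264) = 56 and π(2392) = 355, so π(2392)/π(264) ≈ 6.3393. The PNT-predicted ratio is (2392/ln(2392)) / (264/ln(264)) ≈ 6.4939. The two agree to within a few percent, as expected.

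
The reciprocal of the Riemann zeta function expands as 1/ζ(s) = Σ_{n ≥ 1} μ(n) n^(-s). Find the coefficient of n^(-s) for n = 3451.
μ(3451) = -1

Factor n = 3451 = 7 · 17 · 29. μ(n) = 0 if any exponent ≥ 2 (not squarefree); otherwise μ(n) = (−1)^{ω(n)} where ω(n) is the number of distinct prime factors. Applying: μ(3451) = -1.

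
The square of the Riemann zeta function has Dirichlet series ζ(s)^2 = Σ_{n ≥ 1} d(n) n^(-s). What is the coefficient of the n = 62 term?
d(62) = 4

ζ(s)^2 = (Σ 1/m^s)(Σ 1/k^s). The coefficient of 1/n^s in the product is the number of ordered pairs (m, k) with mk = n, which equals d(n). For n = 62, divisors are [1, 2, 31, 62], so d(62) = 4.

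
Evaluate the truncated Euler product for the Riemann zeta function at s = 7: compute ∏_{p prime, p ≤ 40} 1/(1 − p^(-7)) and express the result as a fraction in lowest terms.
∏ = 390612576496222063474132638651406606464249171649995563732972174614898335928125/387378248056510136247638717957281013418108703654497719879651674737546587052032

The primes p ≤ 40 are [2, 3, 5, 7, 11, 13, 17, 19, 23, 29, 31, 37]. For each prime, (1 − 1/p^7)^(-1) = p^7 / (p^7 − 1). The product is (1 − 1/2^7)^(-1), (1 − 1/3^7)^(-1), (1 − 1/5^7)^(-1), (1 − 1/7^7)^(-1), (1 − 1/11^7)^(-1), (1 − 1/13^7)^(-1), (1 − 1/17^7)^(-1), (1 − 1/19^7)^(-1), (1 − 1/23^7)^(-1), (1 − 1/29^7)^(-1), (1 − 1/31^7)^(-1), (1 − 1/37^7)^(-1) = ∏ p^7 / (p^7 − 1) = 390612576496222063474132638651406606464249171649995563732972174614898335928125/387378248056510136247638717957281013418108703654497719879651674737546587052032.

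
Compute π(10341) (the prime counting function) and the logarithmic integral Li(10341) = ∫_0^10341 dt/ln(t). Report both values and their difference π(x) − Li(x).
π(10341) = 1269;  Li(10341) ≈ 1283.09;  π(x) − Li(x) ≈ -14.09.

Direct count of primes ≤ 10341 gives π(10341) = 1269. Numerical evaluation of the logarithmic integral gives Li(10341) ≈ 1283.09. The difference π(x) − Li(x) ≈ -14.09 is typically negative for small/moderate x (Li(x) overestimates), though Littlewood's theorem shows this sign changes infinitely often.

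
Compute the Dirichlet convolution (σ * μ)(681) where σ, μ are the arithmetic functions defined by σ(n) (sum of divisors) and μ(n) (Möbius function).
(σ * μ)(681) = 681

Divisors of 681: [1, 3, 227, 681]. For each d | 681:
  d = 1: σ(1) · μ(681/1) = 1 · 1 = 1
  d = 3: σ(3) · μ(681/3) = 4 · -1 = -4
  d = 227: σ(227) · μ(681/227) = 228 · -1 = -228
  d = 681: σ(681) · μ(681/681) = 912 · 1 = 912
Summing: (σ * μ)(681) = 1 + -4 + -228 + 912 = 681.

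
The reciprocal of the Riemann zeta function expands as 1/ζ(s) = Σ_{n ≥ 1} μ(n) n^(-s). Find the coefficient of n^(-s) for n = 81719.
μ(81719) = 1

Factor n = 81719 = 11 · 17 · 19 · 23. μ(n) = 0 if any exponent ≥ 2 (not squarefree); otherwise μ(n) = (−1)^{ω(n)} where ω(n) is the number of distinct prime factors. Applying: μ(81719) = 1.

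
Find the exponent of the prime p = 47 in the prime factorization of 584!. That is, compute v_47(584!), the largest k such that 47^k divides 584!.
v_47(584!) = 12

Legendre's formula: v_p(n!) = Σ_{k ≥ 1} ⌊n / p^k⌋. For p = 47, n = 584, the terms are:
  ⌊584/47^1⌋ = ⌊584/47⌋ = 12
(the next term ⌊584/47^2⌋ = 0, terminating the sum). Summing: v_47(584!) = 12 = 12.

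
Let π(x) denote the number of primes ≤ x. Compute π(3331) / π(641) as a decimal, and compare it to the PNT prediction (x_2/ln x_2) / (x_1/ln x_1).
π(3331)/π(641) = 470/116 ≈ 4.0517;  PNT prediction ≈ 4.1407.

π(641) = 116 and π(3331) = 470, so π(3331)/π(641) ≈ 4.0517. The PNT-predicted ratio is (3331/ln(3331)) / (641/ln(641)) ≈ 4.1407. The two agree to within a few percent, as expected.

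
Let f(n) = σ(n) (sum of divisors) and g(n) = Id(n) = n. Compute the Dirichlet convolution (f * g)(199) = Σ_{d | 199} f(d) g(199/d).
(σ * Id)(199) = 399

Divisors of 199: [1, 199]. For each d | 199:
  d = 1: σ(1) · Id(199/1) = 1 · 199 = 199
  d = 199: σ(199) · Id(199/199) = 200 · 1 = 200
Summing: (σ * Id)(199) = 199 + 200 = 399.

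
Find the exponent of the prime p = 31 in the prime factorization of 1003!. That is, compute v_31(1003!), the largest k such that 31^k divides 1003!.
v_31(1003!) = 33

Legendre's formula: v_p(n!) = Σ_{k ≥ 1} ⌊n / p^k⌋. For p = 31, n = 1003, the terms are:
  ⌊1003/31^1⌋ = ⌊1003/31⌋ = 32
  ⌊1003/31^2⌋ = ⌊1003/961⌋ = 1
(the next term ⌊1003/31^3⌋ = 0, terminating the sum). Summing: v_31(1003!) = 32 + 1 = 33.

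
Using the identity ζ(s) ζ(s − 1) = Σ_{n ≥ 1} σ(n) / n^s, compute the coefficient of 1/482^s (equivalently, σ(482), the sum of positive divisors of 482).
σ(482) = 726

In the product (Σ m^0/m^s)(Σ k / k^s) = Σ (Σ_{d | n} d) / n^s, the coefficient of 1/n^s is σ(n) = Σ_{d | n} d. For n = 482, divisors are [1, 2, 241, 482]; summing: σ(482) = 726.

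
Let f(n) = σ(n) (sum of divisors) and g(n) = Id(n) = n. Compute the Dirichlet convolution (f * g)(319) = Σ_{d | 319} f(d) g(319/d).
(σ * Id)(319) = 1357

Divisors of 319: [1, 11, 29, 319]. For each d | 319:
  d = 1: σ(1) · Id(319/1) = 1 · 319 = 319
  d = 11: σ(11) · Id(319/11) = 12 · 29 = 348
  d = 29: σ(29) · Id(319/29) = 30 · 11 = 330
  d = 319: σ(319) · Id(319/319) = 360 · 1 = 360
Summing: (σ * Id)(319) = 319 + 348 + 330 + 360 = 1357.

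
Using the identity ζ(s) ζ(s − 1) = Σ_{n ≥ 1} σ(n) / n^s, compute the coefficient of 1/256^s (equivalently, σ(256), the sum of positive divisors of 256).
σ(256) = 511

In the product (Σ m^0/m^s)(Σ k / k^s) = Σ (Σ_{d | n} d) / n^s, the coefficient of 1/n^s is σ(n) = Σ_{d | n} d. For n = 256, divisors are [1, 2, 4, 8, 16, 32, 64, 128, 256]; summing: σ(256) = 511.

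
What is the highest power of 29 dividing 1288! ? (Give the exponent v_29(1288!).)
v_29(1288!) = 45

Legendre's formula: v_p(n!) = Σ_{k ≥ 1} ⌊n / p^k⌋. For p = 29, n = 1288, the terms are:
  ⌊1288/29^1⌋ = ⌊1288/29⌋ = 44
  ⌊1288/29^2⌋ = ⌊1288/841⌋ = 1
(the next term ⌊1288/29^3⌋ = 0, terminating the sum). Summing: v_29(1288!) = 44 + 1 = 45.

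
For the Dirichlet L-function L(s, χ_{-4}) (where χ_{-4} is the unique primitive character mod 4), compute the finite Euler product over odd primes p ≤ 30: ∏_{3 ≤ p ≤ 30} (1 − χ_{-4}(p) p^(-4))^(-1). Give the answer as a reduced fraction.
∏ = 2025743556867464796746949565/2048388086956649527369531392

The odd primes p ≤ 30 are [3, 5, 7, 11, 13, 17, 19, 23, 29]. For each, χ(p) = 1 if p ≡ 1 mod 4, χ(p) = −1 if p ≡ 3 mod 4. Taking (1 − χ(p)/p^4)^(-1) = p^4/(p^4 − χ(p)): (1 − (-1)/3^4)^(-1) · (1 − (1)/5^4)^(-1) · (1 − (-1)/7^4)^(-1) · (1 − (-1)/11^4)^(-1) · (1 − (1)/13^4)^(-1) · (1 − (1)/17^4)^(-1) · (1 − (-1)/19^4)^(-1) · (1 − (-1)/23^4)^(-1) · (1 − (1)/29^4)^(-1) = 2025743556867464796746949565/2048388086956649527369531392.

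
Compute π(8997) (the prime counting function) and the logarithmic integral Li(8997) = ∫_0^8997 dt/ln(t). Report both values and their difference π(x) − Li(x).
π(8997) = 1116;  Li(8997) ≈ 1136.62;  π(x) − Li(x) ≈ -20.62.

Direct count of primes ≤ 8997 gives π(8997) = 1116. Numerical evaluation of the logarithmic integral gives Li(8997) ≈ 1136.62. The difference π(x) − Li(x) ≈ -20.62 is typically negative for small/moderate x (Li(x) overestimates), though Littlewood's theorem shows this sign changes infinitely often.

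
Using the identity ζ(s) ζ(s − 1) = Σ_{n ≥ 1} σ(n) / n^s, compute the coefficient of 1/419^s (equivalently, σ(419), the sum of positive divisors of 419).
σ(419) = 420

In the product (Σ m^0/m^s)(Σ k / k^s) = Σ (Σ_{d | n} d) / n^s, the coefficient of 1/n^s is σ(n) = Σ_{d | n} d. For n = 419, divisors are [1, 419]; summing: σ(419) = 420.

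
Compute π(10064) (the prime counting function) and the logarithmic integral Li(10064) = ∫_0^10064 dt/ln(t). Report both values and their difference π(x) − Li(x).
π(10064) = 1234;  Li(10064) ≈ 1253.08;  π(x) − Li(x) ≈ -19.08.

Direct count of primes ≤ 10064 gives π(10064) = 1234. Numerical evaluation of the logarithmic integral gives Li(10064) ≈ 1253.08. The difference π(x) − Li(x) ≈ -19.08 is typically negative for small/moderate x (Li(x) overestimates), though Littlewood's theorem shows this sign changes infinitely often.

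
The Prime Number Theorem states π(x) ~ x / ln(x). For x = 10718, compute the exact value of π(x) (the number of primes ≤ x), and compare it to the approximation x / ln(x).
π(10718) = 1306;  x/ln(x) ≈ 1155.00;  relative error ≈ 11.56%.

Directly count primes up to 10718: π(10718) = 1306. The PNT approximation gives 10718/ln(10718) ≈ 10718/9.27968 ≈ 1155.00. Relative error (π(x) − x/ln(x)) / π(x) ≈ 11.56%; the approximation is known to undercount slightly (Li(x) is a better estimate).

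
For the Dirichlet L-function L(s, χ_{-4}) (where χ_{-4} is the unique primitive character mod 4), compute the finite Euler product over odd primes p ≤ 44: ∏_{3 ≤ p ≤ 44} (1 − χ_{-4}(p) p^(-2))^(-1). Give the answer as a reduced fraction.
∏ = 11477831542914938630143/12524769798782976000000

The odd primes p ≤ 44 are [3, 5, 7, 11, 13, 17, 19, 23, 29, 31, 37, 41, 43]. For each, χ(p) = 1 if p ≡ 1 mod 4, χ(p) = −1 if p ≡ 3 mod 4. Taking (1 − χ(p)/p^2)^(-1) = p^2/(p^2 − χ(p)): (1 − (-1)/3^2)^(-1) · (1 − (1)/5^2)^(-1) · (1 − (-1)/7^2)^(-1) · (1 − (-1)/11^2)^(-1) · (1 − (1)/13^2)^(-1) · (1 − (1)/17^2)^(-1) · (1 − (-1)/19^2)^(-1) · (1 − (-1)/23^2)^(-1) · (1 − (1)/29^2)^(-1) · (1 − (-1)/31^2)^(-1) · (1 − (1)/37^2)^(-1) · (1 − (1)/41^2)^(-1) · (1 − (-1)/43^2)^(-1) = 11477831542914938630143/12524769798782976000000.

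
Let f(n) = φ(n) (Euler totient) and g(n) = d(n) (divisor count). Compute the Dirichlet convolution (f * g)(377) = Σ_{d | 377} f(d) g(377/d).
(φ * d)(377) = 420

Divisors of 377: [1, 13, 29, 377]. For each d | 377:
  d = 1: φ(1) · d(377/1) = 1 · 4 = 4
  d = 13: φ(13) · d(377/13) = 12 · 2 = 24
  d = 29: φ(29) · d(377/29) = 28 · 2 = 56
  d = 377: φ(377) · d(377/377) = 336 · 1 = 336
Summing: (φ * d)(377) = 4 + 24 + 56 + 336 = 420.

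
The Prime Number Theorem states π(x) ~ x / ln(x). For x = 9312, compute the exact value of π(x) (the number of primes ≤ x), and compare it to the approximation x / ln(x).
π(9312) = 1152;  x/ln(x) ≈ 1018.92;  relative error ≈ 11.55%.

Directly count primes up to 9312: π(9312) = 1152. The PNT approximation gives 9312/ln(9312) ≈ 9312/9.13906 ≈ 1018.92. Relative error (π(x) − x/ln(x)) / π(x) ≈ 11.55%; the approximation is known to undercount slightly (Li(x) is a better estimate).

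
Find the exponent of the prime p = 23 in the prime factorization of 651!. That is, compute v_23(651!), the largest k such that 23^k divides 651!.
v_23(651!) = 29

Legendre's formula: v_p(n!) = Σ_{k ≥ 1} ⌊n / p^k⌋. For p = 23, n = 651, the terms are:
  ⌊651/23^1⌋ = ⌊651/23⌋ = 28
  ⌊651/23^2⌋ = ⌊651/529⌋ = 1
(the next term ⌊651/23^3⌋ = 0, terminating the sum). Summing: v_23(651!) = 28 + 1 = 29.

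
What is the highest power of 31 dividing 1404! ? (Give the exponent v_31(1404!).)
v_31(1404!) = 46

Legendre's formula: v_p(n!) = Σ_{k ≥ 1} ⌊n / p^k⌋. For p = 31, n = 1404, the terms are:
  ⌊1404/31^1⌋ = ⌊1404/31⌋ = 45
  ⌊1404/31^2⌋ = ⌊1404/961⌋ = 1
(the next term ⌊1404/31^3⌋ = 0, terminating the sum). Summing: v_31(1404!) = 45 + 1 = 46.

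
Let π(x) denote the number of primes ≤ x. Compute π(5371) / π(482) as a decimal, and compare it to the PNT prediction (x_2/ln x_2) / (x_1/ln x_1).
π(5371)/π(482) = 708/92 ≈ 7.6957;  PNT prediction ≈ 8.0153.

π(482) = 92 and π(5371) = 708, so π(5371)/π(482) ≈ 7.6957. The PNT-predicted ratio is (5371/ln(5371)) / (482/ln(482)) ≈ 8.0153. The two agree to within a few percent, as expected.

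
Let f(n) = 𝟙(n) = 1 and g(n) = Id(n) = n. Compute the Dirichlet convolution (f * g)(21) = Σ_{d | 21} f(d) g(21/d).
(𝟙 * Id)(21) = 32

Divisors of 21: [1, 3, 7, 21]. For each d | 21:
  d = 1: 𝟙(1) · Id(21/1) = 1 · 21 = 21
  d = 3: 𝟙(3) · Id(21/3) = 1 · 7 = 7
  d = 7: 𝟙(7) · Id(21/7) = 1 · 3 = 3
  d = 21: 𝟙(21) · Id(21/21) = 1 · 1 = 1
Summing: (𝟙 * Id)(21) = 21 + 7 + 3 + 1 = 32.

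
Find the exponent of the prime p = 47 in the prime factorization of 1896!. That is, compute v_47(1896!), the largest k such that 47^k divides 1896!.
v_47(1896!) = 40

Legendre's formula: v_p(n!) = Σ_{k ≥ 1} ⌊n / p^k⌋. For p = 47, n = 1896, the terms are:
  ⌊1896/47^1⌋ = ⌊1896/47⌋ = 40
(the next term ⌊1896/47^2⌋ = 0, terminating the sum). Summing: v_47(1896!) = 40 = 40.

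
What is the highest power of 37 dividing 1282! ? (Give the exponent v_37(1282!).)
v_37(1282!) = 34

Legendre's formula: v_p(n!) = Σ_{k ≥ 1} ⌊n / p^k⌋. For p = 37, n = 1282, the terms are:
  ⌊1282/37^1⌋ = ⌊1282/37⌋ = 34
(the next term ⌊1282/37^2⌋ = 0, terminating the sum). Summing: v_37(1282!) = 34 = 34.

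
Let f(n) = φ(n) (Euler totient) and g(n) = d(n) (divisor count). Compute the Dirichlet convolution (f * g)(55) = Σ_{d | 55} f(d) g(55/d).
(φ * d)(55) = 72

Divisors of 55: [1, 5, 11, 55]. For each d | 55:
  d = 1: φ(1) · d(55/1) = 1 · 4 = 4
  d = 5: φ(5) · d(55/5) = 4 · 2 = 8
  d = 11: φ(11) · d(55/11) = 10 · 2 = 20
  d = 55: φ(55) · d(55/55) = 40 · 1 = 40
Summing: (φ * d)(55) = 4 + 8 + 20 + 40 = 72.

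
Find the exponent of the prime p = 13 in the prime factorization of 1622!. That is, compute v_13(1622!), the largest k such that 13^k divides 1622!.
v_13(1622!) = 133

Legendre's formula: v_p(n!) = Σ_{k ≥ 1} ⌊n / p^k⌋. For p = 13, n = 1622, the terms are:
  ⌊1622/13^1⌋ = ⌊1622/13⌋ = 124
  ⌊1622/13^2⌋ = ⌊1622/169⌋ = 9
(the next term ⌊1622/13^3⌋ = 0, terminating the sum). Summing: v_13(1622!) = 124 + 9 = 133.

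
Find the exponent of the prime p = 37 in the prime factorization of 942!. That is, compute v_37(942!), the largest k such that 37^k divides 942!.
v_37(942!) = 25

Legendre's formula: v_p(n!) = Σ_{k ≥ 1} ⌊n / p^k⌋. For p = 37, n = 942, the terms are:
  ⌊942/37^1⌋ = ⌊942/37⌋ = 25
(the next term ⌊942/37^2⌋ = 0, terminating the sum). Summing: v_37(942!) = 25 = 25.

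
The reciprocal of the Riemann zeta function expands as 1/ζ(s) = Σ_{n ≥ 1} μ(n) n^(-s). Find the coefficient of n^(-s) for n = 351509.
μ(351509) = 1

Factor n = 351509 = 17 · 23 · 29 · 31. μ(n) = 0 if any exponent ≥ 2 (not squarefree); otherwise μ(n) = (−1)^{ω(n)} where ω(n) is the number of distinct prime factors. Applying: μ(351509) = 1.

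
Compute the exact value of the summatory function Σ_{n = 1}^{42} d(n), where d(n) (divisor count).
Σ_{n ≤ 42} d(n) = 168

Compute d(n) for each 1 ≤ n ≤ 42: d(1) = 1, d(2) = 2, d(3) = 2, d(4) = 3, d(5) = 2, d(6) = 4, d(7) = 2, d(8) = 4, d(9) = 3, d(10) = 4, d(11) = 2, d(12) = 6, d(13) = 2, d(14) = 4, d(15) = 4, d(16) = 5, d(17) = 2, d(18) = 6, d(19) = 2, d(20) = 6, d(21) = 4, d(22) = 4, d(23) = 2, d(24) = 8, d(25) = 3, d(26) = 4, d(27) = 4, d(28) = 6, d(29) = 2, d(30) = 8, d(31) = 2, d(32) = 6, d(33) = 4, d(34) = 4, d(35) = 4, d(36) = 9, d(37) = 2, d(38) = 4, d(39) = 4, d(40) = 8, d(41) = 2, d(42) = 8. Summing all 42 values: 168. (Dirichlet's divisor formula: Σ_{n ≤ x} d(n) = x ln(x) + (2γ − 1) x + O(√x). For x = 42, the asymptotic estimate is ≈ 163.47.)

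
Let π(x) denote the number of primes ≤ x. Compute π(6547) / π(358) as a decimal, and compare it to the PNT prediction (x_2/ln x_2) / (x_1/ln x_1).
π(6547)/π(358) = 845/71 ≈ 11.9014;  PNT prediction ≈ 12.2390.

π(358) = 71 and π(6547) = 845, so π(6547)/π(358) ≈ 11.9014. The PNT-predicted ratio is (6547/ln(6547)) / (358/ln(358)) ≈ 12.2390. The two agree to within a few percent, as expected.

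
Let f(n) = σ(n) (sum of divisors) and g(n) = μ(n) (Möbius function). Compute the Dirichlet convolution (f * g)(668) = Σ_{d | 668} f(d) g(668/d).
(σ * μ)(668) = 668

Divisors of 668: [1, 2, 4, 167, 334, 668]. For each d | 668:
  d = 1: σ(1) · μ(668/1) = 1 · 0 = 0
  d = 2: σ(2) · μ(668/2) = 3 · 1 = 3
  d = 4: σ(4) · μ(668/4) = 7 · -1 = -7
  d = 167: σ(167) · μ(668/167) = 168 · 0 = 0
  d = 334: σ(334) · μ(668/334) = 504 · -1 = -504
  d = 668: σ(668) · μ(668/668) = 1176 · 1 = 1176
Summing: (σ * μ)(668) = 0 + 3 + -7 + 0 + -504 + 1176 = 668.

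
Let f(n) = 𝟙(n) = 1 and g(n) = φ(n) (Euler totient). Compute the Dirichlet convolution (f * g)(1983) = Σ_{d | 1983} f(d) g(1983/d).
(𝟙 * φ)(1983) = 1983

Divisors of 1983: [1, 3, 661, 1983]. For each d | 1983:
  d = 1: 𝟙(1) · φ(1983/1) = 1 · 1320 = 1320
  d = 3: 𝟙(3) · φ(1983/3) = 1 · 660 = 660
  d = 661: 𝟙(661) · φ(1983/661) = 1 · 2 = 2
  d = 1983: 𝟙(1983) · φ(1983/1983) = 1 · 1 = 1
Summing: (𝟙 * φ)(1983) = 1320 + 660 + 2 + 1 = 1983.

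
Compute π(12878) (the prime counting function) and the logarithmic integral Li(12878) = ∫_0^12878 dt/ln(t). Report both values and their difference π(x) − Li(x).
π(12878) = 1532;  Li(12878) ≈ 1554.22;  π(x) − Li(x) ≈ -22.22.

Direct count of primes ≤ 12878 gives π(12878) = 1532. Numerical evaluation of the logarithmic integral gives Li(12878) ≈ 1554.22. The difference π(x) − Li(x) ≈ -22.22 is typically negative for small/moderate x (Li(x) overestimates), though Littlewood's theorem shows this sign changes infinitely often.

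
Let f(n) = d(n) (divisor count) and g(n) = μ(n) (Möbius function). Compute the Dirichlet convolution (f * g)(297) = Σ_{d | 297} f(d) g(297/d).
(d * μ)(297) = 1

Divisors of 297: [1, 3, 9, 11, 27, 33, 99, 297]. For each d | 297:
  d = 1: d(1) · μ(297/1) = 1 · 0 = 0
  d = 3: d(3) · μ(297/3) = 2 · 0 = 0
  d = 9: d(9) · μ(297/9) = 3 · 1 = 3
  d = 11: d(11) · μ(297/11) = 2 · 0 = 0
  d = 27: d(27) · μ(297/27) = 4 · -1 = -4
  d = 33: d(33) · μ(297/33) = 4 · 0 = 0
  d = 99: d(99) · μ(297/99) = 6 · -1 = -6
  d = 297: d(297) · μ(297/297) = 8 · 1 = 8
Summing: (d * μ)(297) = 0 + 0 + 3 + 0 + -4 + 0 + -6 + 8 = 1.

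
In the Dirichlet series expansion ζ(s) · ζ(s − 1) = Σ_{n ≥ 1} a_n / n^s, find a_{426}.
σ(426) = 864

In the product (Σ m^0/m^s)(Σ k / k^s) = Σ (Σ_{d | n} d) / n^s, the coefficient of 1/n^s is σ(n) = Σ_{d | n} d. For n = 426, divisors are [1, 2, 3, 6, 71, 142, 213, 426]; summing: σ(426) = 864.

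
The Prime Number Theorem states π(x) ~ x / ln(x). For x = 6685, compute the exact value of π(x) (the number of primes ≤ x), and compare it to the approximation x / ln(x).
π(6685) = 861;  x/ln(x) ≈ 759.00;  relative error ≈ 11.85%.

Directly count primes up to 6685: π(6685) = 861. The PNT approximation gives 6685/ln(6685) ≈ 6685/8.80762 ≈ 759.00. Relative error (π(x) − x/ln(x)) / π(x) ≈ 11.85%; the approximation is known to undercount slightly (Li(x) is a better estimate).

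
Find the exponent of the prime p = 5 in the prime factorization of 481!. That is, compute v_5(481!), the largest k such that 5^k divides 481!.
v_5(481!) = 118

Legendre's formula: v_p(n!) = Σ_{k ≥ 1} ⌊n / p^k⌋. For p = 5, n = 481, the terms are:
  ⌊481/5^1⌋ = ⌊481/5⌋ = 96
  ⌊481/5^2⌋ = ⌊481/25⌋ = 19
  ⌊481/5^3⌋ = ⌊481/125⌋ = 3
(the next term ⌊481/5^4⌋ = 0, terminating the sum). Summing: v_5(481!) = 96 + 19 + 3 = 118.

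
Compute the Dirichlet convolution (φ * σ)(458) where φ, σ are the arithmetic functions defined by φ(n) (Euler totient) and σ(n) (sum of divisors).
(φ * σ)(458) = 1832

Divisors of 458: [1, 2, 229, 458]. For each d | 458:
  d = 1: φ(1) · σ(458/1) = 1 · 690 = 690
  d = 2: φ(2) · σ(458/2) = 1 · 230 = 230
  d = 229: φ(229) · σ(458/229) = 228 · 3 = 684
  d = 458: φ(458) · σ(458/458) = 228 · 1 = 228
Summing: (φ * σ)(458) = 690 + 230 + 684 + 228 = 1832.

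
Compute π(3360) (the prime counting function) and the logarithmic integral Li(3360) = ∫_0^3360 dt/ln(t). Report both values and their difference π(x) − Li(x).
π(3360) = 473;  Li(3360) ≈ 487.40;  π(x) − Li(x) ≈ -14.40.

Direct count of primes ≤ 3360 gives π(3360) = 473. Numerical evaluation of the logarithmic integral gives Li(3360) ≈ 487.40. The difference π(x) − Li(x) ≈ -14.40 is typically negative for small/moderate x (Li(x) overestimates), though Littlewood's theorem shows this sign changes infinitely often.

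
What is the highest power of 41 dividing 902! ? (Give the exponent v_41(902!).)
v_41(902!) = 22

Legendre's formula: v_p(n!) = Σ_{k ≥ 1} ⌊n / p^k⌋. For p = 41, n = 902, the terms are:
  ⌊902/41^1⌋ = ⌊902/41⌋ = 22
(the next term ⌊902/41^2⌋ = 0, terminating the sum). Summing: v_41(902!) = 22 = 22.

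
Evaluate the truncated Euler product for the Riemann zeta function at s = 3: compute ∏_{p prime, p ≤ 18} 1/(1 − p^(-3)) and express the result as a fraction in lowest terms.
∏ = 193396928725/160952722176

The primes p ≤ 18 are [2, 3, 5, 7, 11, 13, 17]. For each prime, (1 − 1/p^3)^(-1) = p^3 / (p^3 − 1). The product is (1 − 1/2^3)^(-1), (1 − 1/3^3)^(-1), (1 − 1/5^3)^(-1), (1 − 1/7^3)^(-1), (1 − 1/11^3)^(-1), (1 − 1/13^3)^(-1), (1 − 1/17^3)^(-1) = ∏ p^3 / (p^3 − 1) = 193396928725/160952722176.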